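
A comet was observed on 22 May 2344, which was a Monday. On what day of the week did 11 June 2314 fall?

Count forward from the earlier date (June 11, 2314) to the later (May 22, 2344):
Day-of-year of June 11, 2314: 162.
Day-of-year of May 22, 2344: 143.
2314 has 365 days, so 365 − 162 = 203 days remain in 2314.
Full years 2315–2343: 22 common + 7 leap = 22×365 + 7×366 = 10592 days.
Total: 203 + 10592 + 143 = 10938 days.
10938 mod 7 = 4, so 4 days before Monday is Thursday.

Thursday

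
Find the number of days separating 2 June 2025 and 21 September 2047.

8146

From June 2, 2025 to June 2, 2047: 22 years, of which 5 contain a Feb 29 — 17×365 + 5×366 = 8035 days.
June 2047: 30 − 2 = 28 days remain.
Then July (31), August (31): 31 + 31 = 62 days.
September 1–21, 2047: 21 days.
Residual: 111 days.
Total: 8146 days.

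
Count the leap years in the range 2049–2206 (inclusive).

37

Years divisible by 4: 2052, 2056, …, 2204 — 39 in all.
Of these, 2100, 2200 are divisible by 100 but not 400, so not leap.
Leap years: 39 − 2 = 37.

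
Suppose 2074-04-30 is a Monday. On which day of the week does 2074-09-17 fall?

Monday

April 2074: 30 − 30 = 0 days remain.
Then May (31), June (30), July (31), August (31): 31 + 30 + 31 + 31 = 123 days.
September 1–17, 2074: 17 days.
Total: 0 + 123 + 17 = 140 days.
140 is a multiple of 7, so 2074-09-17 falls on the same weekday: Monday.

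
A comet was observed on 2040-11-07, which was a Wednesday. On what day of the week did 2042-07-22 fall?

Tuesday

November 7, 2040 → November 7, 2041: 365 days.
November 2041: 30 − 7 = 23 days remain.
Then December (31), January (31), February 2042 (28), March (31), April (30), May (31), June (30): 31 + 31 + 28 + 31 + 30 + 31 + 30 = 212 days.
July 1–22, 2042: 22 days.
Residual: 257 days.
Total: 622 days.
622 mod 7 = 6, so 6 days after Wednesday is Tuesday.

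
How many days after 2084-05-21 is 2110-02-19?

From May 21, 2084 to May 21, 2109: 25 years, of which 5 contain a Feb 29 — 20×365 + 5×366 = 9130 days.
(2100 is not a leap year (divisible by 100 but not 400).)
May 2109: 31 − 21 = 10 days remain.
Then June (30), July (31), August (31), September (30), October (31), November (30), December (31), January (31): 30 + 31 + 31 + 30 + 31 + 30 + 31 + 31 = 245 days.
February 1–19, 2110: 19 days (2110 is not a leap year).
Residual: 274 days.
Total: 9404 days.

9404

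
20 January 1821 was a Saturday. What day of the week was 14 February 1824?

Day-of-year of January 20, 1821: 20.
Day-of-year of February 14, 1824: 45.
1821 has 365 days, so 365 − 20 = 345 days remain in 1821.
Full years: 1822: 365; 1823: 365. Sum = 730.
Total: 345 + 730 + 45 = 1120 days.
1120 is a multiple of 7, so 14 February 1824 falls on the same weekday: Saturday.

Saturday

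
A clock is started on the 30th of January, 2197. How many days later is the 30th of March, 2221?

8824

From January 30, 2197 to January 30, 2221: 24 years, of which 5 contain a Feb 29 — 19×365 + 5×366 = 8765 days.
(2200 is not a leap year (divisible by 100 but not 400).)
January 2221: 31 − 30 = 1 day remains.
Then February 2221 (28): 28 days.
March 1–30, 2221: 30 days.
Residual: 59 days.
Total: 8824 days.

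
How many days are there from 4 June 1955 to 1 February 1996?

14852

Day-of-year of June 4, 1955: 155.
Day-of-year of February 1, 1996: 32.
1955 has 365 days, so 365 − 155 = 210 days remain in 1955.
Full years 1956–1995: 30 common + 10 leap = 30×365 + 10×366 = 14610 days.
Total: 210 + 14610 + 32 = 14852 days.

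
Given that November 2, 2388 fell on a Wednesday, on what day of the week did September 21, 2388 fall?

Wednesday

Count forward from the earlier date (September 21, 2388) to the later (November 2, 2388):
September 2388: 30 − 21 = 9 days remain.
Then October (31): 31 days.
November 1–2, 2388: 2 days.
Total: 9 + 31 + 2 = 42 days.
42 is a multiple of 7, so September 21, 2388 falls on the same weekday: Wednesday.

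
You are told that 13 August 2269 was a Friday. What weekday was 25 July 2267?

Thursday

Count forward from the earlier date (July 25, 2267) to the later (August 13, 2269):
July 2267: 31 − 25 = 6 days remain.
Then 24 full months totalling 731 days.
August 1–13, 2269: 13 days.
Total: 6 + 731 + 13 = 750 days.
750 mod 7 = 1, so 1 day before Friday is Thursday.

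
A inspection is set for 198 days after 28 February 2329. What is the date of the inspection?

14 September 2329

Count 198 days after February 28, 2329:
February 2329: 28 − 28 = 0 days remain (2329 is not a leap year, so February has 28 days).
Then March (31), April (30), May (31), June (30), July (31), August (31): 31 + 30 + 31 + 30 + 31 + 31 = 184 days.
September 1–14, 2329: 14 days.
Total: 0 + 184 + 14 = 198 days.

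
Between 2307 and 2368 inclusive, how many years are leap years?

16

Years divisible by 4: 2308, 2312, …, 2368 — 16 in all.
No century exceptions apply. Count: 16.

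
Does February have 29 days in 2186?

No

2186 is not a leap year.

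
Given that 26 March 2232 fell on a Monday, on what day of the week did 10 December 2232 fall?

Monday

March 2232: 31 − 26 = 5 days remain.
Then April (30), May (31), June (30), July (31), August (31), September (30), October (31), November (30): 30 + 31 + 30 + 31 + 31 + 30 + 31 + 30 = 244 days.
December 1–10, 2232: 10 days.
Total: 5 + 244 + 10 = 259 days.
259 is a multiple of 7, so 10 December 2232 falls on the same weekday: Monday.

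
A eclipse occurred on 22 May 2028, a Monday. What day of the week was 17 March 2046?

Saturday

Day-of-year of May 22, 2028: 143.
Day-of-year of March 17, 2046: 76.
2028 has 366 days, so 366 − 143 = 223 days remain in 2028.
Full years 2029–2045: 13 common + 4 leap = 13×365 + 4×366 = 6209 days.
Total: 223 + 6209 + 76 = 6508 days.
6508 mod 7 = 5, so 5 days after Monday is Saturday.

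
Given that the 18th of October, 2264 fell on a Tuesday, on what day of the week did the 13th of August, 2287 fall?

From October 18, 2264 to October 18, 2286: 22 years, of which 5 contain a Feb 29 — 17×365 + 5×366 = 8035 days.
October 2286: 31 − 18 = 13 days remain.
Then 9 full months totalling 273 days.
August 1–13, 2287: 13 days.
Residual: 299 days.
Total: 8334 days.
8334 mod 7 = 4, so 4 days after Tuesday is Saturday.

Saturday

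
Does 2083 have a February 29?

2083 is not a leap year.

No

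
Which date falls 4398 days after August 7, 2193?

August 23, 2205

Count 4398 days after August 7, 2193:
Day-of-year of August 7, 2193: 219.
Day-of-year of August 23, 2205: 235.
2193 has 365 days, so 365 − 219 = 146 days remain in 2193.
Full years 2194–2204: 9 common + 2 leap = 9×365 + 2×366 = 4017 days.
Total: 146 + 4017 + 235 = 4398 days.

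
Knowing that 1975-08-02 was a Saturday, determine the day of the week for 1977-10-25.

August 1975: 31 − 2 = 29 days remain.
Then 25 full months totalling 761 days.
October 1–25, 1977: 25 days.
Total: 29 + 761 + 25 = 815 days.
815 mod 7 = 3, so 3 days after Saturday is Tuesday.

Tuesday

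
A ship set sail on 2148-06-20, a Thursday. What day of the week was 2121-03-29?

Count forward from the earlier date (March 29, 2121) to the later (June 20, 2148):
Day-of-year of March 29, 2121: 88.
Day-of-year of June 20, 2148: 172.
2121 has 365 days, so 365 − 88 = 277 days remain in 2121.
Full years 2122–2147: 20 common + 6 leap = 20×365 + 6×366 = 9496 days.
Total: 277 + 9496 + 172 = 9945 days.
9945 mod 7 = 5, so 5 days before Thursday is Saturday.

Saturday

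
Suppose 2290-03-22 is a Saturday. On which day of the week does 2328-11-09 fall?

Friday

Day-of-year of March 22, 2290: 81.
Day-of-year of November 9, 2328: 314.
2290 has 365 days, so 365 − 81 = 284 days remain in 2290.
Full years 2291–2327: 29 common + 8 leap = 29×365 + 8×366 = 13513 days.
Total: 284 + 13513 + 314 = 14111 days.
14111 mod 7 = 6, so 6 days after Saturday is Friday.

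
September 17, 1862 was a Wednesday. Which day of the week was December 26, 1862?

Friday

September 1862: 30 − 17 = 13 days remain.
Then October (31), November (30): 31 + 30 = 61 days.
December 1–26, 1862: 26 days.
Total: 13 + 61 + 26 = 100 days.
100 mod 7 = 2, so 2 days after Wednesday is Friday.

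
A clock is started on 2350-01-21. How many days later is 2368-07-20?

From January 21, 2350 to January 21, 2368: 18 years, of which 4 contain a Feb 29 — 14×365 + 4×366 = 6574 days.
January 2368: 31 − 21 = 10 days remain.
Then February 2368 (29), March (31), April (30), May (31), June (30): 29 + 31 + 30 + 31 + 30 = 151 days.
July 1–20, 2368: 20 days.
Residual: 181 days.
Total: 6755 days.

6755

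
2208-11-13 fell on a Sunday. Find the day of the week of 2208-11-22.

Within November 2208: 22 − 13 = 9 days.
9 mod 7 = 2, so 2 days after Sunday is Tuesday.

Tuesday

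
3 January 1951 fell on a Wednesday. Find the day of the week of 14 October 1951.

Sunday

January 1951: 31 − 3 = 28 days remain.
Then February 1951 (28), March (31), April (30), May (31), June (30), July (31), August (31), September (30): 28 + 31 + 30 + 31 + 30 + 31 + 31 + 30 = 242 days.
October 1–14, 1951: 14 days.
Total: 28 + 242 + 14 = 284 days.
284 mod 7 = 4, so 4 days after Wednesday is Sunday.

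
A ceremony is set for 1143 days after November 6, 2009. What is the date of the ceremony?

December 23, 2012

Count 1143 days after November 6, 2009:
November 6, 2009 → November 6, 2010: 365 days.
November 6, 2010 → November 6, 2011: 365 days.
November 6, 2011 → November 6, 2012: 366 days (2012 is a leap year).
November 2012: 30 − 6 = 24 days remain.
December 1–23, 2012: 23 days.
Residual: 47 days.
Total: 1143 days.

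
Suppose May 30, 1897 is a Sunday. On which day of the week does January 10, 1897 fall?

Count forward from the earlier date (January 10, 1897) to the later (May 30, 1897):
January 1897: 31 − 10 = 21 days remain.
Then February 1897 (28), March (31), April (30): 28 + 31 + 30 = 89 days.
May 1–30, 1897: 30 days.
Total: 21 + 89 + 30 = 140 days.
140 is a multiple of 7, so January 10, 1897 falls on the same weekday: Sunday.

Sunday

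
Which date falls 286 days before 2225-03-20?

2224-06-07

Count 286 days before March 20, 2225:
June 2224: 30 − 7 = 23 days remain.
Then July (31), August (31), September (30), October (31), November (30), December (31), January (31), February 2225 (28): 31 + 31 + 30 + 31 + 30 + 31 + 31 + 28 = 243 days.
March 1–20, 2225: 20 days.
Residual: 286 days.
Total: 286 days.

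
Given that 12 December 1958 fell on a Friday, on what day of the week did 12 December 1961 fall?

December 12, 1958 → December 12, 1959: 365 days.
December 12, 1959 → December 12, 1960: 366 days (1960 is a leap year).
December 12, 1960 → December 12, 1961: 365 days.
Total: 1096 days.
1096 mod 7 = 4, so 4 days after Friday is Tuesday.

Tuesday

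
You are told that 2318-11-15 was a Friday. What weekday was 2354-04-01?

Thursday

From November 15, 2318 to November 15, 2353: 35 years, of which 9 contain a Feb 29 — 26×365 + 9×366 = 12784 days.
November 2353: 30 − 15 = 15 days remain.
Then December (31), January (31), February 2354 (28), March (31): 31 + 31 + 28 + 31 = 121 days.
April 1, 2354: 1 day.
Residual: 137 days.
Total: 12921 days.
12921 mod 7 = 6, so 6 days after Friday is Thursday.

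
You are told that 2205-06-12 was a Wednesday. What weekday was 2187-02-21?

Count forward from the earlier date (February 21, 2187) to the later (June 12, 2205):
Day-of-year of February 21, 2187: 52.
Day-of-year of June 12, 2205: 163.
2187 has 365 days, so 365 − 52 = 313 days remain in 2187.
Full years 2188–2204: 13 common + 4 leap = 13×365 + 4×366 = 6209 days.
Total: 313 + 6209 + 163 = 6685 days.
6685 is a multiple of 7, so 2187-02-21 falls on the same weekday: Wednesday.

Wednesday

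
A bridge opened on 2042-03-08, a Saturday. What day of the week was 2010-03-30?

Count forward from the earlier date (March 30, 2010) to the later (March 8, 2042):
Day-of-year of March 30, 2010: 89.
Day-of-year of March 8, 2042: 67.
2010 has 365 days, so 365 − 89 = 276 days remain in 2010.
Full years 2011–2041: 23 common + 8 leap = 23×365 + 8×366 = 11323 days.
Total: 276 + 11323 + 67 = 11666 days.
11666 mod 7 = 4, so 4 days before Saturday is Tuesday.

Tuesday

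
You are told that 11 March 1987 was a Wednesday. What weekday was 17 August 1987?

March 1987: 31 − 11 = 20 days remain.
Then April (30), May (31), June (30), July (31): 30 + 31 + 30 + 31 = 122 days.
August 1–17, 1987: 17 days.
Total: 20 + 122 + 17 = 159 days.
159 mod 7 = 5, so 5 days after Wednesday is Monday.

Monday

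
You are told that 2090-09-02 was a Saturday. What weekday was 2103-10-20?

Saturday

From September 2, 2090 to September 2, 2103: 13 years, of which 2 contain a Feb 29 — 11×365 + 2×366 = 4747 days.
(2100 is not a leap year (divisible by 100 but not 400).)
September 2103: 30 − 2 = 28 days remain.
October 1–20, 2103: 20 days.
Residual: 48 days.
Total: 4795 days.
4795 is a multiple of 7, so 2103-10-20 falls on the same weekday: Saturday.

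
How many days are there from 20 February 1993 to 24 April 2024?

From February 20, 1993 to February 20, 2024: 31 years, of which 7 contain a Feb 29 — 24×365 + 7×366 = 11322 days.
(2000 is a leap year (divisible by 400).)
February 2024: 29 − 20 = 9 days remain (2024 is a leap year, so February has 29 days).
Then March (31): 31 days.
April 1–24, 2024: 24 days.
Residual: 64 days.
Total: 11386 days.

11386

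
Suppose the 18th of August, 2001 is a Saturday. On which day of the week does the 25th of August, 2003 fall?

Monday

August 2001: 31 − 18 = 13 days remain.
Then 23 full months totalling 699 days.
August 1–25, 2003: 25 days.
Total: 13 + 699 + 25 = 737 days.
737 mod 7 = 2, so 2 days after Saturday is Monday.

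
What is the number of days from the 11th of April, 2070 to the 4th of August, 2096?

From April 11, 2070 to April 11, 2096: 26 years, of which 7 contain a Feb 29 — 19×365 + 7×366 = 9497 days.
April 2096: 30 − 11 = 19 days remain.
Then May (31), June (30), July (31): 31 + 30 + 31 = 92 days.
August 1–4, 2096: 4 days.
Residual: 115 days.
Total: 9612 days.

9612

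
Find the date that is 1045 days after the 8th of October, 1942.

the 18th of August, 1945

Count 1045 days after October 8, 1942:
October 8, 1942 → October 8, 1943: 365 days.
October 8, 1943 → October 8, 1944: 366 days (1944 is a leap year).
October 1944: 31 − 8 = 23 days remain.
Then 9 full months totalling 273 days.
August 1–18, 1945: 18 days.
Residual: 314 days.
Total: 1045 days.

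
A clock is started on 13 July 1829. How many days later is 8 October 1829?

July 1829: 31 − 13 = 18 days remain.
Then August (31), September (30): 31 + 30 = 61 days.
October 1–8, 1829: 8 days.
Total: 18 + 61 + 8 = 87 days.

87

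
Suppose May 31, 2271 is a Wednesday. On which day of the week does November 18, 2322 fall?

From May 31, 2271 to May 31, 2322: 51 years, of which 12 contain a Feb 29 — 39×365 + 12×366 = 18627 days.
(2300 is not a leap year (divisible by 100 but not 400).)
May 2322: 31 − 31 = 0 days remain.
Then June (30), July (31), August (31), September (30), October (31): 30 + 31 + 31 + 30 + 31 = 153 days.
November 1–18, 2322: 18 days.
Residual: 171 days.
Total: 18798 days.
18798 mod 7 = 3, so 3 days after Wednesday is Saturday.

Saturday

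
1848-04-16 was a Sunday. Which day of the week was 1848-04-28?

Within April 1848: 28 − 16 = 12 days.
12 mod 7 = 5, so 5 days after Sunday is Friday.

Friday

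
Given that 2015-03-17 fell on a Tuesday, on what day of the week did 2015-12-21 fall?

Monday

March 2015: 31 − 17 = 14 days remain.
Then April (30), May (31), June (30), July (31), August (31), September (30), October (31), November (30): 30 + 31 + 30 + 31 + 31 + 30 + 31 + 30 = 244 days.
December 1–21, 2015: 21 days.
Total: 14 + 244 + 21 = 279 days.
279 mod 7 = 6, so 6 days after Tuesday is Monday.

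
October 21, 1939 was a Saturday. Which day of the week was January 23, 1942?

Friday

October 21, 1939 → October 21, 1940: 366 days (1940 is a leap year).
October 21, 1940 → October 21, 1941: 365 days.
October 1941: 31 − 21 = 10 days remain.
Then November (30), December (31): 30 + 31 = 61 days.
January 1–23, 1942: 23 days.
Residual: 94 days.
Total: 825 days.
825 mod 7 = 6, so 6 days after Saturday is Friday.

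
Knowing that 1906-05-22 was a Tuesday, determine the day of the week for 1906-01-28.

Count forward from the earlier date (January 28, 1906) to the later (May 22, 1906):
January 1906: 31 − 28 = 3 days remain.
Then February 1906 (28), March (31), April (30): 28 + 31 + 30 = 89 days.
May 1–22, 1906: 22 days.
Total: 3 + 89 + 22 = 114 days.
114 mod 7 = 2, so 2 days before Tuesday is Sunday.

Sunday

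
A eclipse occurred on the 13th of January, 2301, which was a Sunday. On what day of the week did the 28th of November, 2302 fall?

Day-of-year of January 13, 2301: 13.
Day-of-year of November 28, 2302: 332.
2301 has 365 days, so 365 − 13 = 352 days remain in 2301.
Total: 352 + 332 = 684 days.
684 mod 7 = 5, so 5 days after Sunday is Friday.

Friday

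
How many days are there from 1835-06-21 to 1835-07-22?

June 1835: 30 − 21 = 9 days remain.
July 1–22, 1835: 22 days.
Total: 9 + 22 = 31 days.

31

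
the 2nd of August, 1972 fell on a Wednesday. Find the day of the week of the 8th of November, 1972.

Wednesday

August 1972: 31 − 2 = 29 days remain.
Then September (30), October (31): 30 + 31 = 61 days.
November 1–8, 1972: 8 days.
Total: 29 + 61 + 8 = 98 days.
98 is a multiple of 7, so the 8th of November, 1972 falls on the same weekday: Wednesday.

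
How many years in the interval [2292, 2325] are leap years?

8

Years divisible by 4 in [2292, 2325]: 2292, 2296, 2300, 2304, 2308, 2312, 2316, 2320, 2324.
Of these, 2300 is divisible by 100 but not 400, so not leap.
Leap years: 9 − 1 = 8.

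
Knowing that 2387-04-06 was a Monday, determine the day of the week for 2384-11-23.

Friday

Count forward from the earlier date (November 23, 2384) to the later (April 6, 2387):
November 23, 2384 → November 23, 2385: 365 days.
November 23, 2385 → November 23, 2386: 365 days.
November 2386: 30 − 23 = 7 days remain.
Then December (31), January (31), February 2387 (28), March (31): 31 + 31 + 28 + 31 = 121 days.
April 1–6, 2387: 6 days.
Residual: 134 days.
Total: 864 days.
864 mod 7 = 3, so 3 days before Monday is Friday.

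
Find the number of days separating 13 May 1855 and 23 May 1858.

May 13, 1855 → May 13, 1856: 366 days (1856 is a leap year).
May 13, 1856 → May 13, 1857: 365 days.
May 13, 1857 → May 13, 1858: 365 days.
Within May 1858: 23 − 13 = 10 days.
Total: 1106 days.

1106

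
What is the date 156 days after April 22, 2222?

September 25, 2222

Count 156 days after April 22, 2222:
April 2222: 30 − 22 = 8 days remain.
Then May (31), June (30), July (31), August (31): 31 + 30 + 31 + 31 = 123 days.
September 1–25, 2222: 25 days.
Total: 8 + 123 + 25 = 156 days.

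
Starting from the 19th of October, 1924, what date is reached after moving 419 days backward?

the 27th of August, 1923

Count 419 days before October 19, 1924:
August 27, 1923 → August 27, 1924: 366 days (1924 is a leap year).
August 1924: 31 − 27 = 4 days remain.
Then September (30): 30 days.
October 1–19, 1924: 19 days.
Residual: 53 days.
Total: 419 days.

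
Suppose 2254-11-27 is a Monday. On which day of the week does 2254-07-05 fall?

Wednesday

Count forward from the earlier date (July 5, 2254) to the later (November 27, 2254):
July 2254: 31 − 5 = 26 days remain.
Then August (31), September (30), October (31): 31 + 30 + 31 = 92 days.
November 1–27, 2254: 27 days.
Total: 26 + 92 + 27 = 145 days.
145 mod 7 = 5, so 5 days before Monday is Wednesday.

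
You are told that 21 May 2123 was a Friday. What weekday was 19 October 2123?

May 2123: 31 − 21 = 10 days remain.
Then June (30), July (31), August (31), September (30): 30 + 31 + 31 + 30 = 122 days.
October 1–19, 2123: 19 days.
Total: 10 + 122 + 19 = 151 days.
151 mod 7 = 4, so 4 days after Friday is Tuesday.

Tuesday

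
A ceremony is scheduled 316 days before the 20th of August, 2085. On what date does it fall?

the 8th of October, 2084

Count 316 days before August 20, 2085:
October 2084: 31 − 8 = 23 days remain.
Then 9 full months totalling 273 days.
August 1–20, 2085: 20 days.
Residual: 316 days.
Total: 316 days.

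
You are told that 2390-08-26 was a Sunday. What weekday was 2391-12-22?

August 26, 2390 → August 26, 2391: 365 days.
August 2391: 31 − 26 = 5 days remain.
Then September (30), October (31), November (30): 30 + 31 + 30 = 91 days.
December 1–22, 2391: 22 days.
Residual: 118 days.
Total: 483 days.
483 is a multiple of 7, so 2391-12-22 falls on the same weekday: Sunday.

Sunday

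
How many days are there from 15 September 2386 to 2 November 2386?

September 2386: 30 − 15 = 15 days remain.
Then October (31): 31 days.
November 1–2, 2386: 2 days.
Total: 15 + 31 + 2 = 48 days.

48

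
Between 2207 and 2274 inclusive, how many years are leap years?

Years divisible by 4: 2208, 2212, …, 2272 — 17 in all.
No century exceptions apply. Count: 17.

17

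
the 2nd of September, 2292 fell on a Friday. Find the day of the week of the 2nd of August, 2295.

Day-of-year of September 2, 2292: 246.
Day-of-year of August 2, 2295: 214.
2292 has 366 days, so 366 − 246 = 120 days remain in 2292.
Full years: 2293: 365; 2294: 365. Sum = 730.
Total: 120 + 730 + 214 = 1064 days.
1064 is a multiple of 7, so the 2nd of August, 2295 falls on the same weekday: Friday.

Friday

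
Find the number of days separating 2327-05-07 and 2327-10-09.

155

May 2327: 31 − 7 = 24 days remain.
Then June (30), July (31), August (31), September (30): 30 + 31 + 31 + 30 = 122 days.
October 1–9, 2327: 9 days.
Total: 24 + 122 + 9 = 155 days.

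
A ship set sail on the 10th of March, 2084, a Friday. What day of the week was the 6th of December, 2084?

March 2084: 31 − 10 = 21 days remain.
Then April (30), May (31), June (30), July (31), August (31), September (30), October (31), November (30): 30 + 31 + 30 + 31 + 31 + 30 + 31 + 30 = 244 days.
December 1–6, 2084: 6 days.
Total: 21 + 244 + 6 = 271 days.
271 mod 7 = 5, so 5 days after Friday is Wednesday.

Wednesday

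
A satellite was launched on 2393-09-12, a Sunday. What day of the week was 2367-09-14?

Thursday

Count forward from the earlier date (September 14, 2367) to the later (September 12, 2393):
From September 14, 2367 to September 14, 2392: 25 years, of which 7 contain a Feb 29 — 18×365 + 7×366 = 9132 days.
September 2392: 30 − 14 = 16 days remain.
Then 11 full months totalling 335 days.
September 1–12, 2393: 12 days.
Residual: 363 days.
Total: 9495 days.
9495 mod 7 = 3, so 3 days before Sunday is Thursday.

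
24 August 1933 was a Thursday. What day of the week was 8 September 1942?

Tuesday

From August 24, 1933 to August 24, 1942: 9 years, of which 2 contain a Feb 29 — 7×365 + 2×366 = 3287 days.
August 1942: 31 − 24 = 7 days remain.
September 1–8, 1942: 8 days.
Residual: 15 days.
Total: 3302 days.
3302 mod 7 = 5, so 5 days after Thursday is Tuesday.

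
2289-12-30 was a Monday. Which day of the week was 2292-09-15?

Thursday

December 30, 2289 → December 30, 2290: 365 days.
December 30, 2290 → December 30, 2291: 365 days.
December 2291: 31 − 30 = 1 day remains.
Then January (31), February 2292 (29), March (31), April (30), May (31), June (30), July (31), August (31): 31 + 29 + 31 + 30 + 31 + 30 + 31 + 31 = 244 days.
September 1–15, 2292: 15 days.
Residual: 260 days.
Total: 990 days.
990 mod 7 = 3, so 3 days after Monday is Thursday.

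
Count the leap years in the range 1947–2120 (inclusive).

43

Years divisible by 4: 1948, 1952, …, 2120 — 44 in all.
Of these, 2100 is divisible by 100 but not 400, so not leap.
2000 is divisible by 400, so still leap.
Leap years: 44 − 1 = 43.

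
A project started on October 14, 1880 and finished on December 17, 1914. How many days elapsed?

12481

From October 14, 1880 to October 14, 1914: 34 years, of which 7 contain a Feb 29 — 27×365 + 7×366 = 12417 days.
(1900 is not a leap year (divisible by 100 but not 400).)
October 1914: 31 − 14 = 17 days remain.
Then November (30): 30 days.
December 1–17, 1914: 17 days.
Residual: 64 days.
Total: 12481 days.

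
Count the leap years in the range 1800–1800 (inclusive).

Years divisible by 4 in [1800, 1800]: 1800.
Of these, 1800 is divisible by 100 but not 400, so not leap.
Leap years: 1 − 1 = 0.

0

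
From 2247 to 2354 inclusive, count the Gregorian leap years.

26

Years divisible by 4: 2248, 2252, …, 2352 — 27 in all.
Of these, 2300 is divisible by 100 but not 400, so not leap.
Leap years: 27 − 1 = 26.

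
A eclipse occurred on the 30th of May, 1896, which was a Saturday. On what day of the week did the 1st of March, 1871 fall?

Wednesday

Count forward from the earlier date (March 1, 1871) to the later (May 30, 1896):
Day-of-year of March 1, 1871: 60.
Day-of-year of May 30, 1896: 151.
1871 has 365 days, so 365 − 60 = 305 days remain in 1871.
Full years 1872–1895: 18 common + 6 leap = 18×365 + 6×366 = 8766 days.
Total: 305 + 8766 + 151 = 9222 days.
9222 mod 7 = 3, so 3 days before Saturday is Wednesday.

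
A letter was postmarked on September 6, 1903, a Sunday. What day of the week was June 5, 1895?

Count forward from the earlier date (June 5, 1895) to the later (September 6, 1903):
From June 5, 1895 to June 5, 1903: 8 years, of which 1 contains a Feb 29 — 7×365 + 1×366 = 2921 days.
(1900 is not a leap year (divisible by 100 but not 400).)
June 1903: 30 − 5 = 25 days remain.
Then July (31), August (31): 31 + 31 = 62 days.
September 1–6, 1903: 6 days.
Residual: 93 days.
Total: 3014 days.
3014 mod 7 = 4, so 4 days before Sunday is Wednesday.

Wednesday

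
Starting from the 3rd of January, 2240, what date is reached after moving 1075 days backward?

the 23rd of January, 2237

Count 1075 days before January 3, 2240:
Day-of-year of January 23, 2237: 23.
Day-of-year of January 3, 2240: 3.
2237 has 365 days, so 365 − 23 = 342 days remain in 2237.
Full years: 2238: 365; 2239: 365. Sum = 730.
Total: 342 + 730 + 3 = 1075 days.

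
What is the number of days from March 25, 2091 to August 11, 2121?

11096

From March 25, 2091 to March 25, 2121: 30 years, of which 7 contain a Feb 29 — 23×365 + 7×366 = 10957 days.
(2100 is not a leap year (divisible by 100 but not 400).)
March 2121: 31 − 25 = 6 days remain.
Then April (30), May (31), June (30), July (31): 30 + 31 + 30 + 31 = 122 days.
August 1–11, 2121: 11 days.
Residual: 139 days.
Total: 11096 days.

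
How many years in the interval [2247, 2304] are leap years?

Years divisible by 4: 2248, 2252, …, 2304 — 15 in all.
Of these, 2300 is divisible by 100 but not 400, so not leap.
Leap years: 15 − 1 = 14.

14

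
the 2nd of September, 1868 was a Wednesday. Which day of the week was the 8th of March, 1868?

Sunday

Count forward from the earlier date (March 8, 1868) to the later (September 2, 1868):
March 1868: 31 − 8 = 23 days remain.
Then April (30), May (31), June (30), July (31), August (31): 30 + 31 + 30 + 31 + 31 = 153 days.
September 1–2, 1868: 2 days.
Total: 23 + 153 + 2 = 178 days.
178 mod 7 = 3, so 3 days before Wednesday is Sunday.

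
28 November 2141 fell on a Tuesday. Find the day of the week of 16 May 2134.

Count forward from the earlier date (May 16, 2134) to the later (November 28, 2141):
Day-of-year of May 16, 2134: 136.
Day-of-year of November 28, 2141: 332.
2134 has 365 days, so 365 − 136 = 229 days remain in 2134.
Full years: 2135: 365; 2136: 366; 2137: 365; 2138: 365; 2139: 365; 2140: 366. Sum = 2192.
Total: 229 + 2192 + 332 = 2753 days.
2753 mod 7 = 2, so 2 days before Tuesday is Sunday.

Sunday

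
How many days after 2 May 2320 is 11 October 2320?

May 2320: 31 − 2 = 29 days remain.
Then June (30), July (31), August (31), September (30): 30 + 31 + 31 + 30 = 122 days.
October 1–11, 2320: 11 days.
Total: 29 + 122 + 11 = 162 days.

162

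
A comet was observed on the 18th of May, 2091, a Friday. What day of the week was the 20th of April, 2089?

Count forward from the earlier date (April 20, 2089) to the later (May 18, 2091):
April 2089: 30 − 20 = 10 days remain.
Then 24 full months totalling 730 days.
May 1–18, 2091: 18 days.
Total: 10 + 730 + 18 = 758 days.
758 mod 7 = 2, so 2 days before Friday is Wednesday.

Wednesday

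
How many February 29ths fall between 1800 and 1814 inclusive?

3

Years divisible by 4 in [1800, 1814]: 1800, 1804, 1808, 1812.
Of these, 1800 is divisible by 100 but not 400, so not leap.
Leap years: 4 − 1 = 3.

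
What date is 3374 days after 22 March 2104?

17 June 2113

Count 3374 days after March 22, 2104:
From March 22, 2104 to March 22, 2113: 9 years, of which 2 contain a Feb 29 — 7×365 + 2×366 = 3287 days.
March 2113: 31 − 22 = 9 days remain.
Then April (30), May (31): 30 + 31 = 61 days.
June 1–17, 2113: 17 days.
Residual: 87 days.
Total: 3374 days.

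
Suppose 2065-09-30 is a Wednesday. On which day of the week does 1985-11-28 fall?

Thursday

Count forward from the earlier date (November 28, 1985) to the later (September 30, 2065):
Day-of-year of November 28, 1985: 332.
Day-of-year of September 30, 2065: 273.
1985 has 365 days, so 365 − 332 = 33 days remain in 1985.
Full years 1986–2064: 59 common + 20 leap = 59×365 + 20×366 = 28855 days.
Total: 33 + 28855 + 273 = 29161 days.
29161 mod 7 = 6, so 6 days before Wednesday is Thursday.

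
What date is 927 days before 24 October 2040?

11 April 2038

Count 927 days before October 24, 2040:
April 2038: 30 − 11 = 19 days remain.
Then 29 full months totalling 884 days.
October 1–24, 2040: 24 days.
Total: 19 + 884 + 24 = 927 days.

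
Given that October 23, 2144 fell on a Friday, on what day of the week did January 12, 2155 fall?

Day-of-year of October 23, 2144: 297.
Day-of-year of January 12, 2155: 12.
2144 has 366 days, so 366 − 297 = 69 days remain in 2144.
Full years 2145–2154: 8 common + 2 leap = 8×365 + 2×366 = 3652 days.
Total: 69 + 3652 + 12 = 3733 days.
3733 mod 7 = 2, so 2 days after Friday is Sunday.

Sunday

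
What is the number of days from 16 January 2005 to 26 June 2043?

14040

Day-of-year of January 16, 2005: 16.
Day-of-year of June 26, 2043: 177.
2005 has 365 days, so 365 − 16 = 349 days remain in 2005.
Full years 2006–2042: 28 common + 9 leap = 28×365 + 9×366 = 13514 days.
Total: 349 + 13514 + 177 = 14040 days.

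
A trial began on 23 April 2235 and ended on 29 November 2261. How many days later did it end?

9717

From April 23, 2235 to April 23, 2261: 26 years, of which 7 contain a Feb 29 — 19×365 + 7×366 = 9497 days.
April 2261: 30 − 23 = 7 days remain.
Then May (31), June (30), July (31), August (31), September (30), October (31): 31 + 30 + 31 + 31 + 30 + 31 = 184 days.
November 1–29, 2261: 29 days.
Residual: 220 days.
Total: 9717 days.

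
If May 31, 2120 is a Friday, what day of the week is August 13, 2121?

Wednesday

May 2120: 31 − 31 = 0 days remain.
Then 14 full months totalling 426 days.
August 1–13, 2121: 13 days.
Total: 0 + 426 + 13 = 439 days.
439 mod 7 = 5, so 5 days after Friday is Wednesday.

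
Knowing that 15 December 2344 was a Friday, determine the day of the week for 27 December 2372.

Wednesday

Day-of-year of December 15, 2344: 350.
Day-of-year of December 27, 2372: 362.
2344 has 366 days, so 366 − 350 = 16 days remain in 2344.
Full years 2345–2371: 21 common + 6 leap = 21×365 + 6×366 = 9861 days.
Total: 16 + 9861 + 362 = 10239 days.
10239 mod 7 = 5, so 5 days after Friday is Wednesday.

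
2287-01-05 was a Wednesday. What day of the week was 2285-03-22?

Sunday

Count forward from the earlier date (March 22, 2285) to the later (January 5, 2287):
March 22, 2285 → March 22, 2286: 365 days.
March 2286: 31 − 22 = 9 days remain.
Then 9 full months totalling 275 days.
January 1–5, 2287: 5 days.
Residual: 289 days.
Total: 654 days.
654 mod 7 = 3, so 3 days before Wednesday is Sunday.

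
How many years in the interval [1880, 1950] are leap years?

17

Years divisible by 4: 1880, 1884, …, 1948 — 18 in all.
Of these, 1900 is divisible by 100 but not 400, so not leap.
Leap years: 18 − 1 = 17.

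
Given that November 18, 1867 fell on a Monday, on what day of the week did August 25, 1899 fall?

Friday

Day-of-year of November 18, 1867: 322.
Day-of-year of August 25, 1899: 237.
1867 has 365 days, so 365 − 322 = 43 days remain in 1867.
Full years 1868–1898: 23 common + 8 leap = 23×365 + 8×366 = 11323 days.
Total: 43 + 11323 + 237 = 11603 days.
11603 mod 7 = 4, so 4 days after Monday is Friday.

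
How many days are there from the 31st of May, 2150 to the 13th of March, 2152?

652

Day-of-year of May 31, 2150: 151.
Day-of-year of March 13, 2152: 73.
2150 has 365 days, so 365 − 151 = 214 days remain in 2150.
Full years: 2151: 365. Sum = 365.
Total: 214 + 365 + 73 = 652 days.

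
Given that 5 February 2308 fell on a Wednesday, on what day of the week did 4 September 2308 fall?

Friday

February 2308: 29 − 5 = 24 days remain (2308 is a leap year, so February has 29 days).
Then March (31), April (30), May (31), June (30), July (31), August (31): 31 + 30 + 31 + 30 + 31 + 31 = 184 days.
September 1–4, 2308: 4 days.
Total: 24 + 184 + 4 = 212 days.
212 mod 7 = 2, so 2 days after Wednesday is Friday.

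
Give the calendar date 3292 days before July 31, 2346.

July 26, 2337

Count 3292 days before July 31, 2346:
Day-of-year of July 26, 2337: 207.
Day-of-year of July 31, 2346: 212.
2337 has 365 days, so 365 − 207 = 158 days remain in 2337.
Full years 2338–2345: 6 common + 2 leap = 6×365 + 2×366 = 2922 days.
Total: 158 + 2922 + 212 = 3292 days.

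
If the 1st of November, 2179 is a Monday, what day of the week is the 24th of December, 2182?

Day-of-year of November 1, 2179: 305.
Day-of-year of December 24, 2182: 358.
2179 has 365 days, so 365 − 305 = 60 days remain in 2179.
Full years: 2180: 366; 2181: 365. Sum = 731.
Total: 60 + 731 + 358 = 1149 days.
1149 mod 7 = 1, so 1 day after Monday is Tuesday.

Tuesday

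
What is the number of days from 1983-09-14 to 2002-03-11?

From September 14, 1983 to September 14, 2001: 18 years, of which 5 contain a Feb 29 — 13×365 + 5×366 = 6575 days.
(2000 is a leap year (divisible by 400).)
September 2001: 30 − 14 = 16 days remain.
Then October (31), November (30), December (31), January (31), February 2002 (28): 31 + 30 + 31 + 31 + 28 = 151 days.
March 1–11, 2002: 11 days.
Residual: 178 days.
Total: 6753 days.

6753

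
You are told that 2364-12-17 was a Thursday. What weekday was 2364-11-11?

Wednesday

Count forward from the earlier date (November 11, 2364) to the later (December 17, 2364):
November 2364: 30 − 11 = 19 days remain.
December 1–17, 2364: 17 days.
Total: 19 + 17 = 36 days.
36 mod 7 = 1, so 1 day before Thursday is Wednesday.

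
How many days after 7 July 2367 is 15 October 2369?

831

July 7, 2367 → July 7, 2368: 366 days (2368 is a leap year).
July 7, 2368 → July 7, 2369: 365 days.
July 2369: 31 − 7 = 24 days remain.
Then August (31), September (30): 31 + 30 = 61 days.
October 1–15, 2369: 15 days.
Residual: 100 days.
Total: 831 days.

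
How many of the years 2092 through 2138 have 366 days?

Years divisible by 4 in [2092, 2138]: 2092, 2096, 2100, 2104, 2108, 2112, 2116, 2120, 2124, 2128, 2132, 2136.
Of these, 2100 is divisible by 100 but not 400, so not leap.
Leap years: 12 − 1 = 11.

11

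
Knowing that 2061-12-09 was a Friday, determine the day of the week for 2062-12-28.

December 9, 2061 → December 9, 2062: 365 days.
Within December 2062: 28 − 9 = 19 days.
Total: 384 days.
384 mod 7 = 6, so 6 days after Friday is Thursday.

Thursday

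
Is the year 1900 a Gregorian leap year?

No

1900 is not a leap year (divisible by 100 but not 400).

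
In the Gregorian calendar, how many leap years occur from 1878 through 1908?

Years divisible by 4 in [1878, 1908]: 1880, 1884, 1888, 1892, 1896, 1900, 1904, 1908.
Of these, 1900 is divisible by 100 but not 400, so not leap.
Leap years: 8 − 1 = 7.

7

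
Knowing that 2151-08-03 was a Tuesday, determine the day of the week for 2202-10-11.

Monday

From August 3, 2151 to August 3, 2202: 51 years, of which 12 contain a Feb 29 — 39×365 + 12×366 = 18627 days.
(2200 is not a leap year (divisible by 100 but not 400).)
August 2202: 31 − 3 = 28 days remain.
Then September (30): 30 days.
October 1–11, 2202: 11 days.
Residual: 69 days.
Total: 18696 days.
18696 mod 7 = 6, so 6 days after Tuesday is Monday.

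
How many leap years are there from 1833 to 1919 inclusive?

20

Years divisible by 4: 1836, 1840, …, 1916 — 21 in all.
Of these, 1900 is divisible by 100 but not 400, so not leap.
Leap years: 21 − 1 = 20.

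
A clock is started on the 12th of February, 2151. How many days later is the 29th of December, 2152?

686

February 12, 2151 → February 12, 2152: 365 days.
February 2152: 29 − 12 = 17 days remain (2152 is a leap year, so February has 29 days).
Then 9 full months totalling 275 days.
December 1–29, 2152: 29 days.
Residual: 321 days.
Total: 686 days.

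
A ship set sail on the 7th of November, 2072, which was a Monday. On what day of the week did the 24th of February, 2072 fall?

Count forward from the earlier date (February 24, 2072) to the later (November 7, 2072):
February 2072: 29 − 24 = 5 days remain (2072 is a leap year, so February has 29 days).
Then March (31), April (30), May (31), June (30), July (31), August (31), September (30), October (31): 31 + 30 + 31 + 30 + 31 + 31 + 30 + 31 = 245 days.
November 1–7, 2072: 7 days.
Total: 5 + 245 + 7 = 257 days.
257 mod 7 = 5, so 5 days before Monday is Wednesday.

Wednesday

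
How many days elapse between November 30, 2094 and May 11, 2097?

893

Day-of-year of November 30, 2094: 334.
Day-of-year of May 11, 2097: 131.
2094 has 365 days, so 365 − 334 = 31 days remain in 2094.
Full years: 2095: 365; 2096: 366. Sum = 731.
Total: 31 + 731 + 131 = 893 days.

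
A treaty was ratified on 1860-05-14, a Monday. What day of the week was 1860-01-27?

Count forward from the earlier date (January 27, 1860) to the later (May 14, 1860):
January 1860: 31 − 27 = 4 days remain.
Then February 1860 (29), March (31), April (30): 29 + 31 + 30 = 90 days.
May 1–14, 1860: 14 days.
Total: 4 + 90 + 14 = 108 days.
108 mod 7 = 3, so 3 days before Monday is Friday.

Friday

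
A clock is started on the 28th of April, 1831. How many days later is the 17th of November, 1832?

Day-of-year of April 28, 1831: 118.
Day-of-year of November 17, 1832: 322.
1831 has 365 days, so 365 − 118 = 247 days remain in 1831.
Total: 247 + 322 = 569 days.

569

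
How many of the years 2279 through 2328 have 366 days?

12

Years divisible by 4: 2280, 2284, …, 2328 — 13 in all.
Of these, 2300 is divisible by 100 but not 400, so not leap.
Leap years: 13 − 1 = 12.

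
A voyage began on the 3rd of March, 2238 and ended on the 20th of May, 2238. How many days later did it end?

March 2238: 31 − 3 = 28 days remain.
Then April (30): 30 days.
May 1–20, 2238: 20 days.
Total: 28 + 30 + 20 = 78 days.

78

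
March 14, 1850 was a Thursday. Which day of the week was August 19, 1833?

Monday

Count forward from the earlier date (August 19, 1833) to the later (March 14, 1850):
Day-of-year of August 19, 1833: 231.
Day-of-year of March 14, 1850: 73.
1833 has 365 days, so 365 − 231 = 134 days remain in 1833.
Full years 1834–1849: 12 common + 4 leap = 12×365 + 4×366 = 5844 days.
Total: 134 + 5844 + 73 = 6051 days.
6051 mod 7 = 3, so 3 days before Thursday is Monday.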